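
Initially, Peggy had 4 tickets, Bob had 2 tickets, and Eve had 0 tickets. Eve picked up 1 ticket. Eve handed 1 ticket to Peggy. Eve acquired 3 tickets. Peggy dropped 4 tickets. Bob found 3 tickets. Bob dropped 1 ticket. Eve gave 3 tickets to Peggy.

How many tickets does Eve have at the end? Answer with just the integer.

Tracking counts step by step:
Start: Peggy=4, Bob=2, Eve=0
Event 1 (Eve +1): Eve: 0 -> 1. State: Peggy=4, Bob=2, Eve=1
Event 2 (Eve -> Peggy, 1): Eve: 1 -> 0, Peggy: 4 -> 5. State: Peggy=5, Bob=2, Eve=0
Event 3 (Eve +3): Eve: 0 -> 3. State: Peggy=5, Bob=2, Eve=3
Event 4 (Peggy -4): Peggy: 5 -> 1. State: Peggy=1, Bob=2, Eve=3
Event 5 (Bob +3): Bob: 2 -> 5. State: Peggy=1, Bob=5, Eve=3
Event 6 (Bob -1): Bob: 5 -> 4. State: Peggy=1, Bob=4, Eve=3
Event 7 (Eve -> Peggy, 3): Eve: 3 -> 0, Peggy: 1 -> 4. State: Peggy=4, Bob=4, Eve=0

Eve's final count: 0

Answer: 0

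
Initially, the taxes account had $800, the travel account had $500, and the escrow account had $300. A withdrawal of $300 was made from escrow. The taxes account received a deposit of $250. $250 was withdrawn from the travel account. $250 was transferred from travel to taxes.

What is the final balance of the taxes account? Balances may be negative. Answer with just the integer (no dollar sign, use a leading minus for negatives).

Answer: 1300

Derivation:
Tracking account balances step by step:
Start: taxes=800, travel=500, escrow=300
Event 1 (withdraw 300 from escrow): escrow: 300 - 300 = 0. Balances: taxes=800, travel=500, escrow=0
Event 2 (deposit 250 to taxes): taxes: 800 + 250 = 1050. Balances: taxes=1050, travel=500, escrow=0
Event 3 (withdraw 250 from travel): travel: 500 - 250 = 250. Balances: taxes=1050, travel=250, escrow=0
Event 4 (transfer 250 travel -> taxes): travel: 250 - 250 = 0, taxes: 1050 + 250 = 1300. Balances: taxes=1300, travel=0, escrow=0

Final balance of taxes: 1300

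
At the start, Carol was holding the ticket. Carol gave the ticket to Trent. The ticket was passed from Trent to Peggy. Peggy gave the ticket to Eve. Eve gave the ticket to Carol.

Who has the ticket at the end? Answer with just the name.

Answer: Carol

Derivation:
Tracking the ticket through each event:
Start: Carol has the ticket.
After event 1: Trent has the ticket.
After event 2: Peggy has the ticket.
After event 3: Eve has the ticket.
After event 4: Carol has the ticket.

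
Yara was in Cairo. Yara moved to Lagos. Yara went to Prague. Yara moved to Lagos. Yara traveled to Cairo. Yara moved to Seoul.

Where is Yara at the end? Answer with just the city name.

Tracking Yara's location:
Start: Yara is in Cairo.
After move 1: Cairo -> Lagos. Yara is in Lagos.
After move 2: Lagos -> Prague. Yara is in Prague.
After move 3: Prague -> Lagos. Yara is in Lagos.
After move 4: Lagos -> Cairo. Yara is in Cairo.
After move 5: Cairo -> Seoul. Yara is in Seoul.

Answer: Seoul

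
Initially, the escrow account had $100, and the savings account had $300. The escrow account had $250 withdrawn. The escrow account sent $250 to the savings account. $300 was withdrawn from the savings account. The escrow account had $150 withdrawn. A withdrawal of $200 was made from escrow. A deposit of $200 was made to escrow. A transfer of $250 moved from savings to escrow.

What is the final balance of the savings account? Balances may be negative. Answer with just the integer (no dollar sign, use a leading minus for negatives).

Tracking account balances step by step:
Start: escrow=100, savings=300
Event 1 (withdraw 250 from escrow): escrow: 100 - 250 = -150. Balances: escrow=-150, savings=300
Event 2 (transfer 250 escrow -> savings): escrow: -150 - 250 = -400, savings: 300 + 250 = 550. Balances: escrow=-400, savings=550
Event 3 (withdraw 300 from savings): savings: 550 - 300 = 250. Balances: escrow=-400, savings=250
Event 4 (withdraw 150 from escrow): escrow: -400 - 150 = -550. Balances: escrow=-550, savings=250
Event 5 (withdraw 200 from escrow): escrow: -550 - 200 = -750. Balances: escrow=-750, savings=250
Event 6 (deposit 200 to escrow): escrow: -750 + 200 = -550. Balances: escrow=-550, savings=250
Event 7 (transfer 250 savings -> escrow): savings: 250 - 250 = 0, escrow: -550 + 250 = -300. Balances: escrow=-300, savings=0

Final balance of savings: 0

Answer: 0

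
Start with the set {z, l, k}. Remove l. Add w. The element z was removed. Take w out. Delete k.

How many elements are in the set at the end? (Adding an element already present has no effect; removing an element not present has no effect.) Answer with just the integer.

Tracking the set through each operation:
Start: {k, l, z}
Event 1 (remove l): removed. Set: {k, z}
Event 2 (add w): added. Set: {k, w, z}
Event 3 (remove z): removed. Set: {k, w}
Event 4 (remove w): removed. Set: {k}
Event 5 (remove k): removed. Set: {}

Final set: {} (size 0)

Answer: 0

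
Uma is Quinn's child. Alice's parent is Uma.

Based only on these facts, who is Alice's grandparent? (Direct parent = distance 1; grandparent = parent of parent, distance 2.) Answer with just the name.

Reconstructing the parent chain from the given facts:
  Quinn -> Uma -> Alice
(each arrow means 'parent of the next')
Positions in the chain (0 = top):
  position of Quinn: 0
  position of Uma: 1
  position of Alice: 2

Alice is at position 2; the grandparent is 2 steps up the chain, i.e. position 0: Quinn.

Answer: Quinn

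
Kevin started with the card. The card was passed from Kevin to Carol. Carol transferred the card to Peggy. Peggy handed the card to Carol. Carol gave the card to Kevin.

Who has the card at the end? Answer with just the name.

Tracking the card through each event:
Start: Kevin has the card.
After event 1: Carol has the card.
After event 2: Peggy has the card.
After event 3: Carol has the card.
After event 4: Kevin has the card.

Answer: Kevin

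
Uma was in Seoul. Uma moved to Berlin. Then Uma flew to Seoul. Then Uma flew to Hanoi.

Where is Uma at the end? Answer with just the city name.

Answer: Hanoi

Derivation:
Tracking Uma's location:
Start: Uma is in Seoul.
After move 1: Seoul -> Berlin. Uma is in Berlin.
After move 2: Berlin -> Seoul. Uma is in Seoul.
After move 3: Seoul -> Hanoi. Uma is in Hanoi.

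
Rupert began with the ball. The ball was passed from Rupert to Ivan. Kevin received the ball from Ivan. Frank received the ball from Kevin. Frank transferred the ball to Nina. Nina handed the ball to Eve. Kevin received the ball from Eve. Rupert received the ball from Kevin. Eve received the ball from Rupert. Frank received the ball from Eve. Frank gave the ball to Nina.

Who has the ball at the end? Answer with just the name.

Tracking the ball through each event:
Start: Rupert has the ball.
After event 1: Ivan has the ball.
After event 2: Kevin has the ball.
After event 3: Frank has the ball.
After event 4: Nina has the ball.
After event 5: Eve has the ball.
After event 6: Kevin has the ball.
After event 7: Rupert has the ball.
After event 8: Eve has the ball.
After event 9: Frank has the ball.
After event 10: Nina has the ball.

Answer: Nina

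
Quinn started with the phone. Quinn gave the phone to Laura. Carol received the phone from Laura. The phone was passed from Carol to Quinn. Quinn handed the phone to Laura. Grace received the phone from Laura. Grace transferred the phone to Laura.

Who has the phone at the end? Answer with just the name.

Answer: Laura

Derivation:
Tracking the phone through each event:
Start: Quinn has the phone.
After event 1: Laura has the phone.
After event 2: Carol has the phone.
After event 3: Quinn has the phone.
After event 4: Laura has the phone.
After event 5: Grace has the phone.
After event 6: Laura has the phone.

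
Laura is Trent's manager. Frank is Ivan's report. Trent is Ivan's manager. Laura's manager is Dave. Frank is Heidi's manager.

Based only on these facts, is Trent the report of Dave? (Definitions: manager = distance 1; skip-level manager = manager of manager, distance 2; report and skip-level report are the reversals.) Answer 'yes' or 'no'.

Answer: no

Derivation:
Reconstructing the manager chain from the given facts:
  Dave -> Laura -> Trent -> Ivan -> Frank -> Heidi
(each arrow means 'manager of the next')
Positions in the chain (0 = top):
  position of Dave: 0
  position of Laura: 1
  position of Trent: 2
  position of Ivan: 3
  position of Frank: 4
  position of Heidi: 5

Trent is at position 2, Dave is at position 0; signed distance (j - i) = -2.
'report' requires j - i = -1. Actual distance is -2, so the relation does NOT hold.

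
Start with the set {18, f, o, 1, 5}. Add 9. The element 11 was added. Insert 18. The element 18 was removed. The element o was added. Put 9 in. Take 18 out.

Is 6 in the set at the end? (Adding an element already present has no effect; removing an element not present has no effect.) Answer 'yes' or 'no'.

Tracking the set through each operation:
Start: {1, 18, 5, f, o}
Event 1 (add 9): added. Set: {1, 18, 5, 9, f, o}
Event 2 (add 11): added. Set: {1, 11, 18, 5, 9, f, o}
Event 3 (add 18): already present, no change. Set: {1, 11, 18, 5, 9, f, o}
Event 4 (remove 18): removed. Set: {1, 11, 5, 9, f, o}
Event 5 (add o): already present, no change. Set: {1, 11, 5, 9, f, o}
Event 6 (add 9): already present, no change. Set: {1, 11, 5, 9, f, o}
Event 7 (remove 18): not present, no change. Set: {1, 11, 5, 9, f, o}

Final set: {1, 11, 5, 9, f, o} (size 6)
6 is NOT in the final set.

Answer: no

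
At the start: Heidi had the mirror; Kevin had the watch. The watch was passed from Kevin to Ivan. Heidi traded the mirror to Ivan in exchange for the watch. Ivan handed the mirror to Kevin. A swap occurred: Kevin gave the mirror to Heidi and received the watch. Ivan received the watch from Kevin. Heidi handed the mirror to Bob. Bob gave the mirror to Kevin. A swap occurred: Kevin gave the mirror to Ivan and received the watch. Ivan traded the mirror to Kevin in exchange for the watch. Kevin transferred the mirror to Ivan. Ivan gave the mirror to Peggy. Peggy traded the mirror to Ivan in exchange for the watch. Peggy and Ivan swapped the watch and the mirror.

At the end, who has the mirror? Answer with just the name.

Answer: Peggy

Derivation:
Tracking all object holders:
Start: mirror:Heidi, watch:Kevin
Event 1 (give watch: Kevin -> Ivan). State: mirror:Heidi, watch:Ivan
Event 2 (swap mirror<->watch: now mirror:Ivan, watch:Heidi). State: mirror:Ivan, watch:Heidi
Event 3 (give mirror: Ivan -> Kevin). State: mirror:Kevin, watch:Heidi
Event 4 (swap mirror<->watch: now mirror:Heidi, watch:Kevin). State: mirror:Heidi, watch:Kevin
Event 5 (give watch: Kevin -> Ivan). State: mirror:Heidi, watch:Ivan
Event 6 (give mirror: Heidi -> Bob). State: mirror:Bob, watch:Ivan
Event 7 (give mirror: Bob -> Kevin). State: mirror:Kevin, watch:Ivan
Event 8 (swap mirror<->watch: now mirror:Ivan, watch:Kevin). State: mirror:Ivan, watch:Kevin
Event 9 (swap mirror<->watch: now mirror:Kevin, watch:Ivan). State: mirror:Kevin, watch:Ivan
Event 10 (give mirror: Kevin -> Ivan). State: mirror:Ivan, watch:Ivan
Event 11 (give mirror: Ivan -> Peggy). State: mirror:Peggy, watch:Ivan
Event 12 (swap mirror<->watch: now mirror:Ivan, watch:Peggy). State: mirror:Ivan, watch:Peggy
Event 13 (swap watch<->mirror: now watch:Ivan, mirror:Peggy). State: mirror:Peggy, watch:Ivan

Final state: mirror:Peggy, watch:Ivan
The mirror is held by Peggy.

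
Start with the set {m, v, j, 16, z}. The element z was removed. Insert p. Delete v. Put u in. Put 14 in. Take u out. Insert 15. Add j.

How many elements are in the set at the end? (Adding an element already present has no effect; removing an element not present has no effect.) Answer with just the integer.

Tracking the set through each operation:
Start: {16, j, m, v, z}
Event 1 (remove z): removed. Set: {16, j, m, v}
Event 2 (add p): added. Set: {16, j, m, p, v}
Event 3 (remove v): removed. Set: {16, j, m, p}
Event 4 (add u): added. Set: {16, j, m, p, u}
Event 5 (add 14): added. Set: {14, 16, j, m, p, u}
Event 6 (remove u): removed. Set: {14, 16, j, m, p}
Event 7 (add 15): added. Set: {14, 15, 16, j, m, p}
Event 8 (add j): already present, no change. Set: {14, 15, 16, j, m, p}

Final set: {14, 15, 16, j, m, p} (size 6)

Answer: 6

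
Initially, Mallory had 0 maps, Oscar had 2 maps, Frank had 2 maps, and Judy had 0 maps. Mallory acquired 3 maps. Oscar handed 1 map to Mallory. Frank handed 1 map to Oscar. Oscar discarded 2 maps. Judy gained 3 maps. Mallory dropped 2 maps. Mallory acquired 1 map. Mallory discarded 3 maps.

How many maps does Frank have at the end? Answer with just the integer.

Tracking counts step by step:
Start: Mallory=0, Oscar=2, Frank=2, Judy=0
Event 1 (Mallory +3): Mallory: 0 -> 3. State: Mallory=3, Oscar=2, Frank=2, Judy=0
Event 2 (Oscar -> Mallory, 1): Oscar: 2 -> 1, Mallory: 3 -> 4. State: Mallory=4, Oscar=1, Frank=2, Judy=0
Event 3 (Frank -> Oscar, 1): Frank: 2 -> 1, Oscar: 1 -> 2. State: Mallory=4, Oscar=2, Frank=1, Judy=0
Event 4 (Oscar -2): Oscar: 2 -> 0. State: Mallory=4, Oscar=0, Frank=1, Judy=0
Event 5 (Judy +3): Judy: 0 -> 3. State: Mallory=4, Oscar=0, Frank=1, Judy=3
Event 6 (Mallory -2): Mallory: 4 -> 2. State: Mallory=2, Oscar=0, Frank=1, Judy=3
Event 7 (Mallory +1): Mallory: 2 -> 3. State: Mallory=3, Oscar=0, Frank=1, Judy=3
Event 8 (Mallory -3): Mallory: 3 -> 0. State: Mallory=0, Oscar=0, Frank=1, Judy=3

Frank's final count: 1

Answer: 1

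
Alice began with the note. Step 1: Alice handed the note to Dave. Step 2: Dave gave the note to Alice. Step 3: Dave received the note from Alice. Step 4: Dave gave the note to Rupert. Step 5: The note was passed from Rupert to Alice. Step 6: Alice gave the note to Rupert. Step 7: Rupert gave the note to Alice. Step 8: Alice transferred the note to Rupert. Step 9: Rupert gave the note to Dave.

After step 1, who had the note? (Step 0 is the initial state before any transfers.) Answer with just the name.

Answer: Dave

Derivation:
Tracking the note holder through step 1:
After step 0 (start): Alice
After step 1: Dave

At step 1, the holder is Dave.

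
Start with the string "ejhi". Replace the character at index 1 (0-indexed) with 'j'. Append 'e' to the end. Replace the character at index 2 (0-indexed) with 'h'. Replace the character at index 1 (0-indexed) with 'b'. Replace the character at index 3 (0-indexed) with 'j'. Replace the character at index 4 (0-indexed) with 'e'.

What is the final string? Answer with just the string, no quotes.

Applying each edit step by step:
Start: "ejhi"
Op 1 (replace idx 1: 'j' -> 'j'): "ejhi" -> "ejhi"
Op 2 (append 'e'): "ejhi" -> "ejhie"
Op 3 (replace idx 2: 'h' -> 'h'): "ejhie" -> "ejhie"
Op 4 (replace idx 1: 'j' -> 'b'): "ejhie" -> "ebhie"
Op 5 (replace idx 3: 'i' -> 'j'): "ebhie" -> "ebhje"
Op 6 (replace idx 4: 'e' -> 'e'): "ebhje" -> "ebhje"

Answer: ebhje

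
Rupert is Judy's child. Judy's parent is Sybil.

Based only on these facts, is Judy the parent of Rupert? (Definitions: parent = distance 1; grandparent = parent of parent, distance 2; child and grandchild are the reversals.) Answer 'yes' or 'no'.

Answer: yes

Derivation:
Reconstructing the parent chain from the given facts:
  Sybil -> Judy -> Rupert
(each arrow means 'parent of the next')
Positions in the chain (0 = top):
  position of Sybil: 0
  position of Judy: 1
  position of Rupert: 2

Judy is at position 1, Rupert is at position 2; signed distance (j - i) = 1.
'parent' requires j - i = 1. Actual distance is 1, so the relation HOLDS.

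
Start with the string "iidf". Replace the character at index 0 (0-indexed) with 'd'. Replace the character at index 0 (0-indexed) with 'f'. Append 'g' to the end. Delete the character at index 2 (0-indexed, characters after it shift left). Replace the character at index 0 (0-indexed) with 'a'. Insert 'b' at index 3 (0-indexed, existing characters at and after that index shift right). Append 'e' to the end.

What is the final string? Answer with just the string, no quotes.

Answer: aifbge

Derivation:
Applying each edit step by step:
Start: "iidf"
Op 1 (replace idx 0: 'i' -> 'd'): "iidf" -> "didf"
Op 2 (replace idx 0: 'd' -> 'f'): "didf" -> "fidf"
Op 3 (append 'g'): "fidf" -> "fidfg"
Op 4 (delete idx 2 = 'd'): "fidfg" -> "fifg"
Op 5 (replace idx 0: 'f' -> 'a'): "fifg" -> "aifg"
Op 6 (insert 'b' at idx 3): "aifg" -> "aifbg"
Op 7 (append 'e'): "aifbg" -> "aifbge"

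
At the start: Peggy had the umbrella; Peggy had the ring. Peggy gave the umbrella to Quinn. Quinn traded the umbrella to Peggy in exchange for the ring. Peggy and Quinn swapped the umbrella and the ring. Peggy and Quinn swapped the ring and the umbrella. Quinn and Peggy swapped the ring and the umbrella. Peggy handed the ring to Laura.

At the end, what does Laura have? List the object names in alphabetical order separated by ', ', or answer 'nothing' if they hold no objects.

Answer: ring

Derivation:
Tracking all object holders:
Start: umbrella:Peggy, ring:Peggy
Event 1 (give umbrella: Peggy -> Quinn). State: umbrella:Quinn, ring:Peggy
Event 2 (swap umbrella<->ring: now umbrella:Peggy, ring:Quinn). State: umbrella:Peggy, ring:Quinn
Event 3 (swap umbrella<->ring: now umbrella:Quinn, ring:Peggy). State: umbrella:Quinn, ring:Peggy
Event 4 (swap ring<->umbrella: now ring:Quinn, umbrella:Peggy). State: umbrella:Peggy, ring:Quinn
Event 5 (swap ring<->umbrella: now ring:Peggy, umbrella:Quinn). State: umbrella:Quinn, ring:Peggy
Event 6 (give ring: Peggy -> Laura). State: umbrella:Quinn, ring:Laura

Final state: umbrella:Quinn, ring:Laura
Laura holds: ring.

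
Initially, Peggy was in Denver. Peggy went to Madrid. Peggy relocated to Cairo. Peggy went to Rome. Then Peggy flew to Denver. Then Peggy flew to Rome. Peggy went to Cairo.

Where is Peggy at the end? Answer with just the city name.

Answer: Cairo

Derivation:
Tracking Peggy's location:
Start: Peggy is in Denver.
After move 1: Denver -> Madrid. Peggy is in Madrid.
After move 2: Madrid -> Cairo. Peggy is in Cairo.
After move 3: Cairo -> Rome. Peggy is in Rome.
After move 4: Rome -> Denver. Peggy is in Denver.
After move 5: Denver -> Rome. Peggy is in Rome.
After move 6: Rome -> Cairo. Peggy is in Cairo.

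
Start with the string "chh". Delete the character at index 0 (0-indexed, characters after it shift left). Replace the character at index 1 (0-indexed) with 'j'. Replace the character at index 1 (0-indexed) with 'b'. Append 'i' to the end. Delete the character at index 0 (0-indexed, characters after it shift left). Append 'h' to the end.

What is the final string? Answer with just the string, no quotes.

Answer: bih

Derivation:
Applying each edit step by step:
Start: "chh"
Op 1 (delete idx 0 = 'c'): "chh" -> "hh"
Op 2 (replace idx 1: 'h' -> 'j'): "hh" -> "hj"
Op 3 (replace idx 1: 'j' -> 'b'): "hj" -> "hb"
Op 4 (append 'i'): "hb" -> "hbi"
Op 5 (delete idx 0 = 'h'): "hbi" -> "bi"
Op 6 (append 'h'): "bi" -> "bih"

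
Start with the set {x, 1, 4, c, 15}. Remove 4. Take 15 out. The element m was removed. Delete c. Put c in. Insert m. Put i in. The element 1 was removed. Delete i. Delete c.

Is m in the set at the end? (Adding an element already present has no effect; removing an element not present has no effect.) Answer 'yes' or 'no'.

Answer: yes

Derivation:
Tracking the set through each operation:
Start: {1, 15, 4, c, x}
Event 1 (remove 4): removed. Set: {1, 15, c, x}
Event 2 (remove 15): removed. Set: {1, c, x}
Event 3 (remove m): not present, no change. Set: {1, c, x}
Event 4 (remove c): removed. Set: {1, x}
Event 5 (add c): added. Set: {1, c, x}
Event 6 (add m): added. Set: {1, c, m, x}
Event 7 (add i): added. Set: {1, c, i, m, x}
Event 8 (remove 1): removed. Set: {c, i, m, x}
Event 9 (remove i): removed. Set: {c, m, x}
Event 10 (remove c): removed. Set: {m, x}

Final set: {m, x} (size 2)
m is in the final set.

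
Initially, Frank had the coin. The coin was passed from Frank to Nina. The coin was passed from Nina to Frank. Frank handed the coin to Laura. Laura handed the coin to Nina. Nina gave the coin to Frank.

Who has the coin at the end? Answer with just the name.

Tracking the coin through each event:
Start: Frank has the coin.
After event 1: Nina has the coin.
After event 2: Frank has the coin.
After event 3: Laura has the coin.
After event 4: Nina has the coin.
After event 5: Frank has the coin.

Answer: Frank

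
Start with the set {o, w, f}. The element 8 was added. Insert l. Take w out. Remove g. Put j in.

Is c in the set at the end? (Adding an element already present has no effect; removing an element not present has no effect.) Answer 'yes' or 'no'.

Answer: no

Derivation:
Tracking the set through each operation:
Start: {f, o, w}
Event 1 (add 8): added. Set: {8, f, o, w}
Event 2 (add l): added. Set: {8, f, l, o, w}
Event 3 (remove w): removed. Set: {8, f, l, o}
Event 4 (remove g): not present, no change. Set: {8, f, l, o}
Event 5 (add j): added. Set: {8, f, j, l, o}

Final set: {8, f, j, l, o} (size 5)
c is NOT in the final set.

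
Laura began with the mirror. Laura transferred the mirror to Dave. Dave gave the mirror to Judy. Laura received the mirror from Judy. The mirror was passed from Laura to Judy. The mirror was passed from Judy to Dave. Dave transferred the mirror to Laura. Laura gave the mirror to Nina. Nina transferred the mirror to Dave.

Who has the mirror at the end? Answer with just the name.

Tracking the mirror through each event:
Start: Laura has the mirror.
After event 1: Dave has the mirror.
After event 2: Judy has the mirror.
After event 3: Laura has the mirror.
After event 4: Judy has the mirror.
After event 5: Dave has the mirror.
After event 6: Laura has the mirror.
After event 7: Nina has the mirror.
After event 8: Dave has the mirror.

Answer: Dave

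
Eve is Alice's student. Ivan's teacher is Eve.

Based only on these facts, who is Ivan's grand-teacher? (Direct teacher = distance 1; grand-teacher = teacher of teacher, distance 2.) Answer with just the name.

Reconstructing the teacher chain from the given facts:
  Alice -> Eve -> Ivan
(each arrow means 'teacher of the next')
Positions in the chain (0 = top):
  position of Alice: 0
  position of Eve: 1
  position of Ivan: 2

Ivan is at position 2; the grand-teacher is 2 steps up the chain, i.e. position 0: Alice.

Answer: Alice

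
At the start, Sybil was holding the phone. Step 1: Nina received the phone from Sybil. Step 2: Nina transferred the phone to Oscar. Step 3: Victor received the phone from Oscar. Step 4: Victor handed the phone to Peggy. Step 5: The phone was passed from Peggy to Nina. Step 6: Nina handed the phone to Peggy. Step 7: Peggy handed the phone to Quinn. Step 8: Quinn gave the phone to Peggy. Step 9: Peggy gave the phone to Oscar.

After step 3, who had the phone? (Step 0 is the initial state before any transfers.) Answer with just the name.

Answer: Victor

Derivation:
Tracking the phone holder through step 3:
After step 0 (start): Sybil
After step 1: Nina
After step 2: Oscar
After step 3: Victor

At step 3, the holder is Victor.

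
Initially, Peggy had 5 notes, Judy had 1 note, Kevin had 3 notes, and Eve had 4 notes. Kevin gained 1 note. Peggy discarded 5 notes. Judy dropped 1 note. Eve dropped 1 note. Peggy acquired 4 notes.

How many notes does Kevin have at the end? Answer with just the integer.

Answer: 4

Derivation:
Tracking counts step by step:
Start: Peggy=5, Judy=1, Kevin=3, Eve=4
Event 1 (Kevin +1): Kevin: 3 -> 4. State: Peggy=5, Judy=1, Kevin=4, Eve=4
Event 2 (Peggy -5): Peggy: 5 -> 0. State: Peggy=0, Judy=1, Kevin=4, Eve=4
Event 3 (Judy -1): Judy: 1 -> 0. State: Peggy=0, Judy=0, Kevin=4, Eve=4
Event 4 (Eve -1): Eve: 4 -> 3. State: Peggy=0, Judy=0, Kevin=4, Eve=3
Event 5 (Peggy +4): Peggy: 0 -> 4. State: Peggy=4, Judy=0, Kevin=4, Eve=3

Kevin's final count: 4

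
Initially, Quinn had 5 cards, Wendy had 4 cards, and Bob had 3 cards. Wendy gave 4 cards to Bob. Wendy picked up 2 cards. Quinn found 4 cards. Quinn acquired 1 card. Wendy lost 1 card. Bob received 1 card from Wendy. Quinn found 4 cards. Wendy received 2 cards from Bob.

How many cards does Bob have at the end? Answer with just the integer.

Tracking counts step by step:
Start: Quinn=5, Wendy=4, Bob=3
Event 1 (Wendy -> Bob, 4): Wendy: 4 -> 0, Bob: 3 -> 7. State: Quinn=5, Wendy=0, Bob=7
Event 2 (Wendy +2): Wendy: 0 -> 2. State: Quinn=5, Wendy=2, Bob=7
Event 3 (Quinn +4): Quinn: 5 -> 9. State: Quinn=9, Wendy=2, Bob=7
Event 4 (Quinn +1): Quinn: 9 -> 10. State: Quinn=10, Wendy=2, Bob=7
Event 5 (Wendy -1): Wendy: 2 -> 1. State: Quinn=10, Wendy=1, Bob=7
Event 6 (Wendy -> Bob, 1): Wendy: 1 -> 0, Bob: 7 -> 8. State: Quinn=10, Wendy=0, Bob=8
Event 7 (Quinn +4): Quinn: 10 -> 14. State: Quinn=14, Wendy=0, Bob=8
Event 8 (Bob -> Wendy, 2): Bob: 8 -> 6, Wendy: 0 -> 2. State: Quinn=14, Wendy=2, Bob=6

Bob's final count: 6

Answer: 6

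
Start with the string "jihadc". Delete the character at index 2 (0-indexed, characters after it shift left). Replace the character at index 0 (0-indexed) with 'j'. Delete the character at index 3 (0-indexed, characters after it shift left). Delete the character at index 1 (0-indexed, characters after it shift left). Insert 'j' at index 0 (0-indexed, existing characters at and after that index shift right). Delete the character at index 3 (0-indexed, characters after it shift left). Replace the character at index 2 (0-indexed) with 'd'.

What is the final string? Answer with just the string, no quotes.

Applying each edit step by step:
Start: "jihadc"
Op 1 (delete idx 2 = 'h'): "jihadc" -> "jiadc"
Op 2 (replace idx 0: 'j' -> 'j'): "jiadc" -> "jiadc"
Op 3 (delete idx 3 = 'd'): "jiadc" -> "jiac"
Op 4 (delete idx 1 = 'i'): "jiac" -> "jac"
Op 5 (insert 'j' at idx 0): "jac" -> "jjac"
Op 6 (delete idx 3 = 'c'): "jjac" -> "jja"
Op 7 (replace idx 2: 'a' -> 'd'): "jja" -> "jjd"

Answer: jjd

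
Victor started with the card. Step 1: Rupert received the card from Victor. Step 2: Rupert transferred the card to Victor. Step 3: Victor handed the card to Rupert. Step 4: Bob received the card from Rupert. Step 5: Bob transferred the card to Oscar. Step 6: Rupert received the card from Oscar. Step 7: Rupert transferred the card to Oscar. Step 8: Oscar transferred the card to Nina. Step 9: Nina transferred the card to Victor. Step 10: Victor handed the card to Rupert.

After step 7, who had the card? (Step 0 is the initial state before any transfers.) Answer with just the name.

Answer: Oscar

Derivation:
Tracking the card holder through step 7:
After step 0 (start): Victor
After step 1: Rupert
After step 2: Victor
After step 3: Rupert
After step 4: Bob
After step 5: Oscar
After step 6: Rupert
After step 7: Oscar

At step 7, the holder is Oscar.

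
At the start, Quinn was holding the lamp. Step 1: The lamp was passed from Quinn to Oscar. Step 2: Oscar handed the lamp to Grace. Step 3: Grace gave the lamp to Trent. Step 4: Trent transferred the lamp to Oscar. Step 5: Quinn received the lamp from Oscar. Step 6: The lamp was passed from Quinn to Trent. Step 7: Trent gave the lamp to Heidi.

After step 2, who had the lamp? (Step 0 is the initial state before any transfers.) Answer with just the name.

Answer: Grace

Derivation:
Tracking the lamp holder through step 2:
After step 0 (start): Quinn
After step 1: Oscar
After step 2: Grace

At step 2, the holder is Grace.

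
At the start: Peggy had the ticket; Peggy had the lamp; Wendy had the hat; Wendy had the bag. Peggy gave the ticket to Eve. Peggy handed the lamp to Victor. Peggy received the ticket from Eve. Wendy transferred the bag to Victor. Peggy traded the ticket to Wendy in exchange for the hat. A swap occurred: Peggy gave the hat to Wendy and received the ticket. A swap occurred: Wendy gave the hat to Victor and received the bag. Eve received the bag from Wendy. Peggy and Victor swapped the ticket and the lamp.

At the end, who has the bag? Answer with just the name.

Answer: Eve

Derivation:
Tracking all object holders:
Start: ticket:Peggy, lamp:Peggy, hat:Wendy, bag:Wendy
Event 1 (give ticket: Peggy -> Eve). State: ticket:Eve, lamp:Peggy, hat:Wendy, bag:Wendy
Event 2 (give lamp: Peggy -> Victor). State: ticket:Eve, lamp:Victor, hat:Wendy, bag:Wendy
Event 3 (give ticket: Eve -> Peggy). State: ticket:Peggy, lamp:Victor, hat:Wendy, bag:Wendy
Event 4 (give bag: Wendy -> Victor). State: ticket:Peggy, lamp:Victor, hat:Wendy, bag:Victor
Event 5 (swap ticket<->hat: now ticket:Wendy, hat:Peggy). State: ticket:Wendy, lamp:Victor, hat:Peggy, bag:Victor
Event 6 (swap hat<->ticket: now hat:Wendy, ticket:Peggy). State: ticket:Peggy, lamp:Victor, hat:Wendy, bag:Victor
Event 7 (swap hat<->bag: now hat:Victor, bag:Wendy). State: ticket:Peggy, lamp:Victor, hat:Victor, bag:Wendy
Event 8 (give bag: Wendy -> Eve). State: ticket:Peggy, lamp:Victor, hat:Victor, bag:Eve
Event 9 (swap ticket<->lamp: now ticket:Victor, lamp:Peggy). State: ticket:Victor, lamp:Peggy, hat:Victor, bag:Eve

Final state: ticket:Victor, lamp:Peggy, hat:Victor, bag:Eve
The bag is held by Eve.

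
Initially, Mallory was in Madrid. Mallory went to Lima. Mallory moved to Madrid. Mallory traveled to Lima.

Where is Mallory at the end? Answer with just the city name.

Answer: Lima

Derivation:
Tracking Mallory's location:
Start: Mallory is in Madrid.
After move 1: Madrid -> Lima. Mallory is in Lima.
After move 2: Lima -> Madrid. Mallory is in Madrid.
After move 3: Madrid -> Lima. Mallory is in Lima.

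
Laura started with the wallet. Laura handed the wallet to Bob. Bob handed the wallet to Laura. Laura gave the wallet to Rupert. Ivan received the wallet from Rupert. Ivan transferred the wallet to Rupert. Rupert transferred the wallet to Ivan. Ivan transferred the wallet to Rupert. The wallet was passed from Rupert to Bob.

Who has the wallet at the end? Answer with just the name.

Tracking the wallet through each event:
Start: Laura has the wallet.
After event 1: Bob has the wallet.
After event 2: Laura has the wallet.
After event 3: Rupert has the wallet.
After event 4: Ivan has the wallet.
After event 5: Rupert has the wallet.
After event 6: Ivan has the wallet.
After event 7: Rupert has the wallet.
After event 8: Bob has the wallet.

Answer: Bob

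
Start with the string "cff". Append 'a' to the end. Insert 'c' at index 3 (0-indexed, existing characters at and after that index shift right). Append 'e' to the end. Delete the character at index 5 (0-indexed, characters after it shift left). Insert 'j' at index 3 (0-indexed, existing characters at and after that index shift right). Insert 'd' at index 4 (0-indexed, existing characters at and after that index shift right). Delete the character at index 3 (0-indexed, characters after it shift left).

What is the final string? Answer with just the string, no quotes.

Applying each edit step by step:
Start: "cff"
Op 1 (append 'a'): "cff" -> "cffa"
Op 2 (insert 'c' at idx 3): "cffa" -> "cffca"
Op 3 (append 'e'): "cffca" -> "cffcae"
Op 4 (delete idx 5 = 'e'): "cffcae" -> "cffca"
Op 5 (insert 'j' at idx 3): "cffca" -> "cffjca"
Op 6 (insert 'd' at idx 4): "cffjca" -> "cffjdca"
Op 7 (delete idx 3 = 'j'): "cffjdca" -> "cffdca"

Answer: cffdca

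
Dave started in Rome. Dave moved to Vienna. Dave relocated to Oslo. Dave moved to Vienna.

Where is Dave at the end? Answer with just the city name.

Answer: Vienna

Derivation:
Tracking Dave's location:
Start: Dave is in Rome.
After move 1: Rome -> Vienna. Dave is in Vienna.
After move 2: Vienna -> Oslo. Dave is in Oslo.
After move 3: Oslo -> Vienna. Dave is in Vienna.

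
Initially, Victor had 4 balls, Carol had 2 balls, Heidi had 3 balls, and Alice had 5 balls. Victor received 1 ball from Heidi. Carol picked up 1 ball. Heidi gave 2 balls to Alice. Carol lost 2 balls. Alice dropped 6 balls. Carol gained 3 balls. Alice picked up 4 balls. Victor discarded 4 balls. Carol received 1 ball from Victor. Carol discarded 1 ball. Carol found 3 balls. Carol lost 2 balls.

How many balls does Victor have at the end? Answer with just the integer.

Answer: 0

Derivation:
Tracking counts step by step:
Start: Victor=4, Carol=2, Heidi=3, Alice=5
Event 1 (Heidi -> Victor, 1): Heidi: 3 -> 2, Victor: 4 -> 5. State: Victor=5, Carol=2, Heidi=2, Alice=5
Event 2 (Carol +1): Carol: 2 -> 3. State: Victor=5, Carol=3, Heidi=2, Alice=5
Event 3 (Heidi -> Alice, 2): Heidi: 2 -> 0, Alice: 5 -> 7. State: Victor=5, Carol=3, Heidi=0, Alice=7
Event 4 (Carol -2): Carol: 3 -> 1. State: Victor=5, Carol=1, Heidi=0, Alice=7
Event 5 (Alice -6): Alice: 7 -> 1. State: Victor=5, Carol=1, Heidi=0, Alice=1
Event 6 (Carol +3): Carol: 1 -> 4. State: Victor=5, Carol=4, Heidi=0, Alice=1
Event 7 (Alice +4): Alice: 1 -> 5. State: Victor=5, Carol=4, Heidi=0, Alice=5
Event 8 (Victor -4): Victor: 5 -> 1. State: Victor=1, Carol=4, Heidi=0, Alice=5
Event 9 (Victor -> Carol, 1): Victor: 1 -> 0, Carol: 4 -> 5. State: Victor=0, Carol=5, Heidi=0, Alice=5
Event 10 (Carol -1): Carol: 5 -> 4. State: Victor=0, Carol=4, Heidi=0, Alice=5
Event 11 (Carol +3): Carol: 4 -> 7. State: Victor=0, Carol=7, Heidi=0, Alice=5
Event 12 (Carol -2): Carol: 7 -> 5. State: Victor=0, Carol=5, Heidi=0, Alice=5

Victor's final count: 0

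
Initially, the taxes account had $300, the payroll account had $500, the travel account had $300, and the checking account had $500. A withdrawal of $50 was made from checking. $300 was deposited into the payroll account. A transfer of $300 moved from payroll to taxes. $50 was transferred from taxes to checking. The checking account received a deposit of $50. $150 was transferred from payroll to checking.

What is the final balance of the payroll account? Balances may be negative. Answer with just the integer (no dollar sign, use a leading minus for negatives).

Tracking account balances step by step:
Start: taxes=300, payroll=500, travel=300, checking=500
Event 1 (withdraw 50 from checking): checking: 500 - 50 = 450. Balances: taxes=300, payroll=500, travel=300, checking=450
Event 2 (deposit 300 to payroll): payroll: 500 + 300 = 800. Balances: taxes=300, payroll=800, travel=300, checking=450
Event 3 (transfer 300 payroll -> taxes): payroll: 800 - 300 = 500, taxes: 300 + 300 = 600. Balances: taxes=600, payroll=500, travel=300, checking=450
Event 4 (transfer 50 taxes -> checking): taxes: 600 - 50 = 550, checking: 450 + 50 = 500. Balances: taxes=550, payroll=500, travel=300, checking=500
Event 5 (deposit 50 to checking): checking: 500 + 50 = 550. Balances: taxes=550, payroll=500, travel=300, checking=550
Event 6 (transfer 150 payroll -> checking): payroll: 500 - 150 = 350, checking: 550 + 150 = 700. Balances: taxes=550, payroll=350, travel=300, checking=700

Final balance of payroll: 350

Answer: 350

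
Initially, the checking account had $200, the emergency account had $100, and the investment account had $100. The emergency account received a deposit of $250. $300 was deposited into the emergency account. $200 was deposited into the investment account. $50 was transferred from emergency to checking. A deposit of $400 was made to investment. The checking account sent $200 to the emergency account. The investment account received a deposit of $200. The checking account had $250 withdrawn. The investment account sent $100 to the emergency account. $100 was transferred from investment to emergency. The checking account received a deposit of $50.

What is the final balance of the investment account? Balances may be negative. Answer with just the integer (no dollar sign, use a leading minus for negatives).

Answer: 700

Derivation:
Tracking account balances step by step:
Start: checking=200, emergency=100, investment=100
Event 1 (deposit 250 to emergency): emergency: 100 + 250 = 350. Balances: checking=200, emergency=350, investment=100
Event 2 (deposit 300 to emergency): emergency: 350 + 300 = 650. Balances: checking=200, emergency=650, investment=100
Event 3 (deposit 200 to investment): investment: 100 + 200 = 300. Balances: checking=200, emergency=650, investment=300
Event 4 (transfer 50 emergency -> checking): emergency: 650 - 50 = 600, checking: 200 + 50 = 250. Balances: checking=250, emergency=600, investment=300
Event 5 (deposit 400 to investment): investment: 300 + 400 = 700. Balances: checking=250, emergency=600, investment=700
Event 6 (transfer 200 checking -> emergency): checking: 250 - 200 = 50, emergency: 600 + 200 = 800. Balances: checking=50, emergency=800, investment=700
Event 7 (deposit 200 to investment): investment: 700 + 200 = 900. Balances: checking=50, emergency=800, investment=900
Event 8 (withdraw 250 from checking): checking: 50 - 250 = -200. Balances: checking=-200, emergency=800, investment=900
Event 9 (transfer 100 investment -> emergency): investment: 900 - 100 = 800, emergency: 800 + 100 = 900. Balances: checking=-200, emergency=900, investment=800
Event 10 (transfer 100 investment -> emergency): investment: 800 - 100 = 700, emergency: 900 + 100 = 1000. Balances: checking=-200, emergency=1000, investment=700
Event 11 (deposit 50 to checking): checking: -200 + 50 = -150. Balances: checking=-150, emergency=1000, investment=700

Final balance of investment: 700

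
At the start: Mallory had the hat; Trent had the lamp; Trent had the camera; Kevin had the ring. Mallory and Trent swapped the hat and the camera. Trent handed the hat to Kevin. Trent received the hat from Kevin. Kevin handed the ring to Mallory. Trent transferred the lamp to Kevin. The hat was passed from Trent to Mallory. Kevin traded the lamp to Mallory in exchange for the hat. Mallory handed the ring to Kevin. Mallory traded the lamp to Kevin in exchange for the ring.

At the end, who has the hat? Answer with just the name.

Answer: Kevin

Derivation:
Tracking all object holders:
Start: hat:Mallory, lamp:Trent, camera:Trent, ring:Kevin
Event 1 (swap hat<->camera: now hat:Trent, camera:Mallory). State: hat:Trent, lamp:Trent, camera:Mallory, ring:Kevin
Event 2 (give hat: Trent -> Kevin). State: hat:Kevin, lamp:Trent, camera:Mallory, ring:Kevin
Event 3 (give hat: Kevin -> Trent). State: hat:Trent, lamp:Trent, camera:Mallory, ring:Kevin
Event 4 (give ring: Kevin -> Mallory). State: hat:Trent, lamp:Trent, camera:Mallory, ring:Mallory
Event 5 (give lamp: Trent -> Kevin). State: hat:Trent, lamp:Kevin, camera:Mallory, ring:Mallory
Event 6 (give hat: Trent -> Mallory). State: hat:Mallory, lamp:Kevin, camera:Mallory, ring:Mallory
Event 7 (swap lamp<->hat: now lamp:Mallory, hat:Kevin). State: hat:Kevin, lamp:Mallory, camera:Mallory, ring:Mallory
Event 8 (give ring: Mallory -> Kevin). State: hat:Kevin, lamp:Mallory, camera:Mallory, ring:Kevin
Event 9 (swap lamp<->ring: now lamp:Kevin, ring:Mallory). State: hat:Kevin, lamp:Kevin, camera:Mallory, ring:Mallory

Final state: hat:Kevin, lamp:Kevin, camera:Mallory, ring:Mallory
The hat is held by Kevin.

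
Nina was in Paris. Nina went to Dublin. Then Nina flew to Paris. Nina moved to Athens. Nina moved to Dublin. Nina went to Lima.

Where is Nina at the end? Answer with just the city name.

Answer: Lima

Derivation:
Tracking Nina's location:
Start: Nina is in Paris.
After move 1: Paris -> Dublin. Nina is in Dublin.
After move 2: Dublin -> Paris. Nina is in Paris.
After move 3: Paris -> Athens. Nina is in Athens.
After move 4: Athens -> Dublin. Nina is in Dublin.
After move 5: Dublin -> Lima. Nina is in Lima.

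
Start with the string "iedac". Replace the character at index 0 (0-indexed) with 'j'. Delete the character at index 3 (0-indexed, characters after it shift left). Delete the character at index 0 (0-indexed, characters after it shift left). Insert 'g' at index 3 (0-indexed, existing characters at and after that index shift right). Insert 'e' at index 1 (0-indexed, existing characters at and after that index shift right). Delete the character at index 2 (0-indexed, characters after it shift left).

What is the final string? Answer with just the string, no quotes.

Applying each edit step by step:
Start: "iedac"
Op 1 (replace idx 0: 'i' -> 'j'): "iedac" -> "jedac"
Op 2 (delete idx 3 = 'a'): "jedac" -> "jedc"
Op 3 (delete idx 0 = 'j'): "jedc" -> "edc"
Op 4 (insert 'g' at idx 3): "edc" -> "edcg"
Op 5 (insert 'e' at idx 1): "edcg" -> "eedcg"
Op 6 (delete idx 2 = 'd'): "eedcg" -> "eecg"

Answer: eecg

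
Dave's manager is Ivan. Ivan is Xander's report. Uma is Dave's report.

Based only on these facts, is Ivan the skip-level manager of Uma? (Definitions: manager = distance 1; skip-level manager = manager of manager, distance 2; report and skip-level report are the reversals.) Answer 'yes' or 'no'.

Answer: yes

Derivation:
Reconstructing the manager chain from the given facts:
  Xander -> Ivan -> Dave -> Uma
(each arrow means 'manager of the next')
Positions in the chain (0 = top):
  position of Xander: 0
  position of Ivan: 1
  position of Dave: 2
  position of Uma: 3

Ivan is at position 1, Uma is at position 3; signed distance (j - i) = 2.
'skip-level manager' requires j - i = 2. Actual distance is 2, so the relation HOLDS.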